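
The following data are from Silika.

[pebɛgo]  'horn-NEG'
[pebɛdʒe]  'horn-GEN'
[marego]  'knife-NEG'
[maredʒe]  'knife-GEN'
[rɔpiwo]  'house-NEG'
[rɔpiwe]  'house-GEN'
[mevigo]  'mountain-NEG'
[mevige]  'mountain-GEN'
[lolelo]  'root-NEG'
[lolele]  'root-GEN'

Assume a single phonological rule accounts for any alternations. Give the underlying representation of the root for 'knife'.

/maredʒ/

The root 'knife' surfaces as [marego] and [maredʒe], with a stem-final [g] ~ [dʒ] alternation.
If /g/ were underlying and a rule turned it into [dʒ] before the GEN suffix, 'mountain' would also alternate; but it has [g] in both [mevigo] and [mevige].
The alternation reflects depalatalization: palato-alveolar /dʒ/ becomes [g] when no front vowel follows. /dʒ/ is underlying.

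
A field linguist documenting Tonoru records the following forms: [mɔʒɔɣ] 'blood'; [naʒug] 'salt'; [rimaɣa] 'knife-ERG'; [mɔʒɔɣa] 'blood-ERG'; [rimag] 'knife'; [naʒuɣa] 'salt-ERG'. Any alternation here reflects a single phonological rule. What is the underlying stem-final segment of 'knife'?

/g/

In [rimag] and [rimaɣa] the final segment of 'knife' alternates: [g] ~ [ɣ].
The stem 'blood' ([mɔʒɔɣ], [mɔʒɔɣa]) shows [ɣ] unchanged in both environments, so [ɣ] cannot be basic with [g] derived in isolation.
Therefore /g/ is basic and [ɣ] is derived by intervocalic spirantization (voiced stops become fricatives between vowels).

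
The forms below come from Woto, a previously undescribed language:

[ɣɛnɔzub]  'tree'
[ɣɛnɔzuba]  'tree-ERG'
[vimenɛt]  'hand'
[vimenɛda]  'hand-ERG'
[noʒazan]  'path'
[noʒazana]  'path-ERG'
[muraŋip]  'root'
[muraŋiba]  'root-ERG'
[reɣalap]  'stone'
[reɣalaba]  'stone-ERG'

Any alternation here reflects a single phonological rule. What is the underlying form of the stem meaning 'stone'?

/reɣalap/

In [reɣalap] and [reɣalaba] the final segment of 'stone' alternates: [p] ~ [b].
Compare 'tree', with invariant [b] in [ɣɛnɔzub] and [ɣɛnɔzuba]: an analysis with underlying /b/ and a rule producing [p] in isolation would wrongly predict alternation here too.
So /p/ is underlying, and a rule of intervocalic voicing — voiceless stops become voiced between vowels — gives [b].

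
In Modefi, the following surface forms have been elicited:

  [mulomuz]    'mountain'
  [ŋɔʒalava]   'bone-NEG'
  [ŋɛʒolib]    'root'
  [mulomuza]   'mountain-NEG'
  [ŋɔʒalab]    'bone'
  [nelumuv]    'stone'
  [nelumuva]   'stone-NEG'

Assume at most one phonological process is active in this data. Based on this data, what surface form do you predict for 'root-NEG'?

The stem for 'bone' ends in [v] in [ŋɔʒalava] but [b] in [ŋɔʒalab].
The stem 'stone' ([nelumuva], [nelumuv]) shows [v] unchanged in both environments, so [v] cannot be basic with [b] derived in isolation.
The alternation reflects intervocalic spirantization: voiced stops become fricatives between vowels. /b/ is underlying.
From [ŋɛʒolib] the stem 'root' is /ŋɛʒolib/; between vowels this yields [ŋɛʒoliva].

[ŋɛʒoliva]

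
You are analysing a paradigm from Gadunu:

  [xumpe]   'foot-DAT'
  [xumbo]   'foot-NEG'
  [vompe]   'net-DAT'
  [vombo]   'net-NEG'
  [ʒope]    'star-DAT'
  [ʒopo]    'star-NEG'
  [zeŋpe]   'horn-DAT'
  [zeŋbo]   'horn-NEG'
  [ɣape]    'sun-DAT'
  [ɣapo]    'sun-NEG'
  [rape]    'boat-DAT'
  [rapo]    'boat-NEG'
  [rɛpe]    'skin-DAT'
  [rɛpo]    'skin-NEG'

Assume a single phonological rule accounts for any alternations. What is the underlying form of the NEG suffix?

/-bo/

The NEG morpheme has two allomorphs, [-bo] and [-po].
By contrast the DAT suffix keeps its initial [p] throughout — that segment must be underlying.
So the underlying form is /-bo/, and voiced stops become voiceless after a vowel.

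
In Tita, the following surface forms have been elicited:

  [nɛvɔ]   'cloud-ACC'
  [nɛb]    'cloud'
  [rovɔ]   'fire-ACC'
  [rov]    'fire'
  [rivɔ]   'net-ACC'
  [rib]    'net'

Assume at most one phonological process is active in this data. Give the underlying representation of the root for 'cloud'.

/nɛb/

The stem for 'cloud' ends in [v] in [nɛvɔ] but [b] in [nɛb].
Compare 'fire', with invariant [v] in [rovɔ] and [rov]: an analysis with underlying /v/ and a rule producing [b] in isolation would wrongly predict alternation here too.
The alternation reflects intervocalic spirantization: voiced stops become fricatives between vowels. /b/ is underlying.
So 'cloud' = /nɛb/.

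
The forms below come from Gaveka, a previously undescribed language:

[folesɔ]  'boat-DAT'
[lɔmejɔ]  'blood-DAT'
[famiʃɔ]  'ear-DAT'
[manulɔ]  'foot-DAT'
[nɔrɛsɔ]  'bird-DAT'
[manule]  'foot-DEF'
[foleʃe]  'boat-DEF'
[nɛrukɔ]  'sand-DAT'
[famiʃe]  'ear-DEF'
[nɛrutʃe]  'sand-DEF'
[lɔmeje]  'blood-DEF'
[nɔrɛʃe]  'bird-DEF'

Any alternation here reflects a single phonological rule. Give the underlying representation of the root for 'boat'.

/foles/

The stem for 'boat' ends in [ʃ] in [foleʃe] but [s] in [folesɔ].
Compare 'ear', with invariant [ʃ] in [famiʃe] and [famiʃɔ]: an analysis with underlying /ʃ/ and a rule producing [s] before the DAT suffix would wrongly predict alternation here too.
The alternation reflects palatalization before a front vowel: /k/ and /s/ become palato-alveolar [tʃ] and [ʃ] before a front vowel. /s/ is underlying.
Hence 'boat' is /foles/ underlyingly.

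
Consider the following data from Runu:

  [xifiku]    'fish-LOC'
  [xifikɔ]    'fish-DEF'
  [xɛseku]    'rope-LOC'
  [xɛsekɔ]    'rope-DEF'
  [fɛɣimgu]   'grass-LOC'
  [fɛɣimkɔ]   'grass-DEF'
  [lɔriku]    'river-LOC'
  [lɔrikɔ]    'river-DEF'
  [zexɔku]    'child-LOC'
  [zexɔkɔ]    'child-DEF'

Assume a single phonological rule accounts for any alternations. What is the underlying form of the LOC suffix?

/-gu/

The LOC suffix surfaces as [-gu] and [-ku], depending on the final segment of the stem.
The DEF suffix, which begins with [k], is invariant after every stem; so [k] is not altered by any rule here.
So the underlying form is /-gu/, and voiced stops become voiceless after a vowel.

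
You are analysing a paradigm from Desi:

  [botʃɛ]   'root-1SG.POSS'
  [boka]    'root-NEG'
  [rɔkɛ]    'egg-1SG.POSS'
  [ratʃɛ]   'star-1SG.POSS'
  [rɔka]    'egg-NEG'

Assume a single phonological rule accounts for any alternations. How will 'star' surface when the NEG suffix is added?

'root' shows [k] ~ [tʃ] at the end of the stem ([boka] vs [botʃɛ]).
If /k/ were underlying and a rule turned it into [tʃ] before the 1SG.POSS suffix, 'egg' would also alternate; but it has [k] in both [rɔka] and [rɔkɛ].
The alternation reflects depalatalization: palato-alveolar /tʃ/ becomes [k] when no front vowel follows. /tʃ/ is underlying.
From [ratʃɛ] the stem 'star' is /ratʃ/; when no front vowel follows this yields [raka].

[raka]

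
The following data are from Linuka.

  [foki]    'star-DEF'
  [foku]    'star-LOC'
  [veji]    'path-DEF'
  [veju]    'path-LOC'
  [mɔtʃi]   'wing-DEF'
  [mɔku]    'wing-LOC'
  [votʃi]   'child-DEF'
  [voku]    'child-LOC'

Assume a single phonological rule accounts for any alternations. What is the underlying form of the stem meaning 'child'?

/votʃ/

In [votʃi] and [voku] the final segment of 'child' alternates: [tʃ] ~ [k].
The stem 'star' ([foki], [foku]) shows [k] unchanged in both environments, so [k] cannot be basic with [tʃ] derived before the DEF suffix.
The underlying segment must be /tʃ/; palato-alveolar /tʃ/ becomes [k] when no front vowel follows, yielding [k] there.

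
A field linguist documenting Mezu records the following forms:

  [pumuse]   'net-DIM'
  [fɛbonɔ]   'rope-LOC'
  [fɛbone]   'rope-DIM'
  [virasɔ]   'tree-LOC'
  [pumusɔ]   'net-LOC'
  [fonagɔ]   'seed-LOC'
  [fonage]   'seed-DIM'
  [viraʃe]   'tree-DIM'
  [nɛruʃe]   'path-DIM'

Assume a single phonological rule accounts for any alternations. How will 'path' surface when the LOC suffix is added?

[nɛrusɔ]

The stem for 'tree' ends in [ʃ] in [viraʃe] but [s] in [virasɔ].
The stem 'net' ([pumuse], [pumusɔ]) shows [s] unchanged in both environments, so [s] cannot be basic with [ʃ] derived before the DIM suffix.
The underlying segment must be /ʃ/; palato-alveolar /ʃ/ becomes [s] when no front vowel follows, yielding [s] there.
The one attested form of 'path', [nɛruʃe], shows underlying /nɛruʃ/. Applying the same rule when no front vowel follows gives [nɛrusɔ].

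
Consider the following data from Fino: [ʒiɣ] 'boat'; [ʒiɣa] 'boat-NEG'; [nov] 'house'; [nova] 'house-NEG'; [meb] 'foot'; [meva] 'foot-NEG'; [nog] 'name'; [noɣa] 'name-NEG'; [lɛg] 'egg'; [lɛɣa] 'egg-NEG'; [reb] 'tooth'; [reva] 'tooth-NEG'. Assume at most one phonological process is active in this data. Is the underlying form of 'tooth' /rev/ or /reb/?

In [reb] and [reva] the final segment of 'tooth' alternates: [b] ~ [v].
But 'house' keeps [v] in both environments ([nov], [nova]), so there is no rule changing /v/ to [b] in isolation.
The alternation reflects intervocalic spirantization: voiced stops become fricatives between vowels. /b/ is underlying.

/reb/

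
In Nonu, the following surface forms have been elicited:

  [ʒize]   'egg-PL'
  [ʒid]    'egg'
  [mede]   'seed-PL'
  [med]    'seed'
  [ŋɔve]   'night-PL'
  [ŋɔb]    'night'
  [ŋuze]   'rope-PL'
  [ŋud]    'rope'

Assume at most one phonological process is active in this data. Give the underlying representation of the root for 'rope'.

/ŋuz/

The stem for 'rope' ends in [z] in [ŋuze] but [d] in [ŋud].
But 'seed' keeps [d] in both environments ([mede], [med]), so there is no rule changing /d/ to [z] before the PL suffix.
The alternation reflects word-final hardening: voiced fricatives become stops word-finally. /z/ is underlying.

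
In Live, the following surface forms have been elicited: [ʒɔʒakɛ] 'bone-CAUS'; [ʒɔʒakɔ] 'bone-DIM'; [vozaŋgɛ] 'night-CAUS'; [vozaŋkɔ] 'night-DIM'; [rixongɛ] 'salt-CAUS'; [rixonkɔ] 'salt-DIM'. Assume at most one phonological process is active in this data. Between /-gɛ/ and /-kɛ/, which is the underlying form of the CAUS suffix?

The CAUS morpheme has two allomorphs, [-gɛ] and [-kɛ].
By contrast the DIM suffix keeps its initial [k] throughout — that segment must be underlying.
So the underlying form is /-gɛ/, and voiced stops become voiceless after a vowel.

/-gɛ/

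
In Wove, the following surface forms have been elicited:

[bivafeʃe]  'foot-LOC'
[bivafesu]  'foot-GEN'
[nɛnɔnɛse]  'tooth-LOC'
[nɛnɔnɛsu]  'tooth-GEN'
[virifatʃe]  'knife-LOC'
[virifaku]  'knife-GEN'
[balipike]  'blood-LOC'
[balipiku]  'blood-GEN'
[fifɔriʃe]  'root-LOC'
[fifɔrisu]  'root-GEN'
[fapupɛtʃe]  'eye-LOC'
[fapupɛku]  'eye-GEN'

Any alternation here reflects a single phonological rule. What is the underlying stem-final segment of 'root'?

/ʃ/

'root' shows [ʃ] ~ [s] at the end of the stem ([fifɔriʃe] vs [fifɔrisu]).
If /s/ were underlying and a rule turned it into [ʃ] before the LOC suffix, 'tooth' would also alternate; but it has [s] in both [nɛnɔnɛse] and [nɛnɔnɛsu].
The alternation reflects depalatalization: palato-alveolar /tʃ/ and /ʃ/ become [k] and [s] when no front vowel follows. /ʃ/ is underlying.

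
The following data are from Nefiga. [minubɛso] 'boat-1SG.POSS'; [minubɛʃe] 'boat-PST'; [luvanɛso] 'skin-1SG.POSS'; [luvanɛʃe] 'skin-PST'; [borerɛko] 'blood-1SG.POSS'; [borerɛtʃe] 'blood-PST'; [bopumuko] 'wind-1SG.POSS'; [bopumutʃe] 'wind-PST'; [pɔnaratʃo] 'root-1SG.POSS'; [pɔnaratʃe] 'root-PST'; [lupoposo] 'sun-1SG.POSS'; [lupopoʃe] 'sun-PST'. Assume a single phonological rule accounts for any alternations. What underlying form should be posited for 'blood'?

/borerɛk/

In [borerɛko] and [borerɛtʃe] the final segment of 'blood' alternates: [k] ~ [tʃ].
The stem 'root' ([pɔnaratʃo], [pɔnaratʃe]) shows [tʃ] unchanged in both environments, so [tʃ] cannot be basic with [k] derived before the 1SG.POSS suffix.
So /k/ is underlying, and a rule of palatalization before a front vowel — /k/ and /s/ become palato-alveolar [tʃ] and [ʃ] before a front vowel — gives [tʃ].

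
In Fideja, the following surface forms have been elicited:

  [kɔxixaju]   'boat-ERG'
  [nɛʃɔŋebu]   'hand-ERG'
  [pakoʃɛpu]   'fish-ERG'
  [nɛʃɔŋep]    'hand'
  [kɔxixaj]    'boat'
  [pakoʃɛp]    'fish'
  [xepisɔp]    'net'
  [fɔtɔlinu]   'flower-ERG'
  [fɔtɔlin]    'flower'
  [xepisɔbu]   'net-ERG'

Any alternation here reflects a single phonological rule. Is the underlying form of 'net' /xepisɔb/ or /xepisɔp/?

'net' shows [b] ~ [p] at the end of the stem ([xepisɔbu] vs [xepisɔp]).
The stem 'fish' ([pakoʃɛpu], [pakoʃɛp]) shows [p] unchanged in both environments, so [p] cannot be basic with [b] derived before the ERG suffix.
The alternation reflects word-final obstruent devoicing: voiced obstruents become voiceless word-finally. /b/ is underlying.

/xepisɔb/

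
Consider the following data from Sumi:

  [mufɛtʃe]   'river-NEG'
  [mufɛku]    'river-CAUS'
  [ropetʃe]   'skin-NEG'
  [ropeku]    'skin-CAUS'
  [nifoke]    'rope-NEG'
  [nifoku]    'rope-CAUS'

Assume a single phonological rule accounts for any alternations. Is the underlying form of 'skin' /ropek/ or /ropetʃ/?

In [ropetʃe] and [ropeku] the final segment of 'skin' alternates: [tʃ] ~ [k].
If /k/ were underlying and a rule turned it into [tʃ] before the NEG suffix, 'rope' would also alternate; but it has [k] in both [nifoke] and [nifoku].
The alternation reflects depalatalization: palato-alveolar /tʃ/ becomes [k] when no front vowel follows. /tʃ/ is underlying.

/ropetʃ/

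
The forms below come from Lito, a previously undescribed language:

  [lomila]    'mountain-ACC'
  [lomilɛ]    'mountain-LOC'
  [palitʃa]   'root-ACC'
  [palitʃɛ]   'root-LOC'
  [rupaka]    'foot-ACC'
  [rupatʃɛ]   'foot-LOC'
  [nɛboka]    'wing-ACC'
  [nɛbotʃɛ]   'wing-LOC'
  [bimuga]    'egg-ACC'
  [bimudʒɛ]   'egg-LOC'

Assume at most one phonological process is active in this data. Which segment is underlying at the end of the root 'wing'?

/k/

'wing' shows [k] ~ [tʃ] at the end of the stem ([nɛboka] vs [nɛbotʃɛ]).
But 'root' keeps [tʃ] in both environments ([palitʃa], [palitʃɛ]), so there is no rule changing /tʃ/ to [k] before the ACC suffix.
The alternation reflects palatalization before a front vowel: /k/ and /g/ become palato-alveolar [tʃ] and [dʒ] before a front vowel. /k/ is underlying.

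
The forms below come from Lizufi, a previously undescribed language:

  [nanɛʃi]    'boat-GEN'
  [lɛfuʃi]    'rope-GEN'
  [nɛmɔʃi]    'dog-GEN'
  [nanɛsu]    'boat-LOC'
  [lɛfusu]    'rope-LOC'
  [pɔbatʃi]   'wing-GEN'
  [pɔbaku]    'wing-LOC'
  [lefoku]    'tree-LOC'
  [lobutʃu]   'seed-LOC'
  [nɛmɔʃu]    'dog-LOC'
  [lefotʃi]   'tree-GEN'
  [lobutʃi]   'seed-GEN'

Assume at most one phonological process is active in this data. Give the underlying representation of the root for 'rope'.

/lɛfus/

The root 'rope' surfaces as [lɛfusu] and [lɛfuʃi], with a stem-final [s] ~ [ʃ] alternation.
If /ʃ/ were underlying and a rule turned it into [s] before the LOC suffix, 'dog' would also alternate; but it has [ʃ] in both [nɛmɔʃu] and [nɛmɔʃi].
The underlying segment must be /s/; /k/ and /s/ become palato-alveolar [tʃ] and [ʃ] before a front vowel, yielding [ʃ] there.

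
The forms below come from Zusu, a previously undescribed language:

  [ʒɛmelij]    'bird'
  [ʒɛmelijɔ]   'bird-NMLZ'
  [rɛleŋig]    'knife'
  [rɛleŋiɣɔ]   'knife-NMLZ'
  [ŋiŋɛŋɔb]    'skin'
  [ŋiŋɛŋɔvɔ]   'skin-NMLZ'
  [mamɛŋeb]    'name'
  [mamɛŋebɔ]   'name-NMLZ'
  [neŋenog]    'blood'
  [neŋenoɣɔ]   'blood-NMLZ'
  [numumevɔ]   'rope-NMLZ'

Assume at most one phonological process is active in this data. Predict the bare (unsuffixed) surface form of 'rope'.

The stem for 'skin' ends in [b] in [ŋiŋɛŋɔb] but [v] in [ŋiŋɛŋɔvɔ].
Compare 'name', with invariant [b] in [mamɛŋeb] and [mamɛŋebɔ]: an analysis with underlying /b/ and a rule producing [v] before the NMLZ suffix would wrongly predict alternation here too.
The alternation reflects word-final hardening: voiced fricatives become stops word-finally. /v/ is underlying.
From [numumevɔ] the stem 'rope' is /numumev/; word-finally this yields [numumeb].

[numumeb]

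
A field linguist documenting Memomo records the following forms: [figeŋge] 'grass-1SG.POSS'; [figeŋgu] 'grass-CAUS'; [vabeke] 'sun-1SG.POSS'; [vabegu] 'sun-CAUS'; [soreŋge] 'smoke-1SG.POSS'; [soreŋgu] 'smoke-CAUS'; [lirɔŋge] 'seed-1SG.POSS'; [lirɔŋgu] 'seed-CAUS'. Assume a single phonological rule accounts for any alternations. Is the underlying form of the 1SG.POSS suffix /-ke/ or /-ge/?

The 1SG.POSS suffix surfaces as [-ge] and [-ke], depending on the final segment of the stem.
By contrast the CAUS suffix keeps its initial [g] throughout — that segment must be underlying.
The 1SG.POSS suffix is therefore /-ke/ underlyingly, with post-nasal voicing: voiceless stops become voiced after a nasal.

/-ke/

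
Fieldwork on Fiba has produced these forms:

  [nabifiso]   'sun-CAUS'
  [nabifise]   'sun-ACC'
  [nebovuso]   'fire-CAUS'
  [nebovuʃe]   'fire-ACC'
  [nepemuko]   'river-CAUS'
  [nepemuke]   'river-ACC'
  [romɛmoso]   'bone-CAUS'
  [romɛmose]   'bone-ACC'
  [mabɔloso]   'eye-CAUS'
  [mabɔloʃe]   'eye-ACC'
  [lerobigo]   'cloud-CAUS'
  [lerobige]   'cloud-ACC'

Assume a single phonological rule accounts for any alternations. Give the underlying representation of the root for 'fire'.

/nebovuʃ/

The stem for 'fire' ends in [s] in [nebovuso] but [ʃ] in [nebovuʃe].
The stem 'bone' ([romɛmoso], [romɛmose]) shows [s] unchanged in both environments, so [s] cannot be basic with [ʃ] derived before the ACC suffix.
The alternation reflects depalatalization: palato-alveolar /ʃ/ becomes [s] when no front vowel follows. /ʃ/ is underlying.
So 'fire' = /nebovuʃ/.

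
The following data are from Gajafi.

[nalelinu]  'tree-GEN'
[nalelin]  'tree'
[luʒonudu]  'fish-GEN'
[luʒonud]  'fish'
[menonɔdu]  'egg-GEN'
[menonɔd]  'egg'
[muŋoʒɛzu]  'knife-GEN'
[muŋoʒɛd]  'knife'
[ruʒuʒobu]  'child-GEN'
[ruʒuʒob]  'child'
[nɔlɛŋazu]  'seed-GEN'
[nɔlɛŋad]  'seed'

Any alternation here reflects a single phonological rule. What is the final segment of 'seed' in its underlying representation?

/z/

The stem for 'seed' ends in [z] in [nɔlɛŋazu] but [d] in [nɔlɛŋad].
Compare 'fish', with invariant [d] in [luʒonudu] and [luʒonud]: an analysis with underlying /d/ and a rule producing [z] before the GEN suffix would wrongly predict alternation here too.
So /z/ is underlying, and a rule of word-final hardening — voiced fricatives become stops word-finally — gives [d].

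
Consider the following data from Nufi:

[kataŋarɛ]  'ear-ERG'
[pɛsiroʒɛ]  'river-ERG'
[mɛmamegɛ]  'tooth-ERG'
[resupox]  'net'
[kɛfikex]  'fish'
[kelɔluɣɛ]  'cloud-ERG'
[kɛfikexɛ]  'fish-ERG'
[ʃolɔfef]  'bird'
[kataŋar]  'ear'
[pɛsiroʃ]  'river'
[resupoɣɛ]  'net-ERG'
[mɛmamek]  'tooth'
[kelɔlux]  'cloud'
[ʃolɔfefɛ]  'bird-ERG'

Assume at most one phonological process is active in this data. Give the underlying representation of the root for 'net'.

/resupoɣ/

'net' shows [ɣ] ~ [x] at the end of the stem ([resupoɣɛ] vs [resupox]).
The stem 'fish' ([kɛfikexɛ], [kɛfikex]) shows [x] unchanged in both environments, so [x] cannot be basic with [ɣ] derived before the ERG suffix.
The underlying segment must be /ɣ/; voiced obstruents become voiceless word-finally, yielding [x] there.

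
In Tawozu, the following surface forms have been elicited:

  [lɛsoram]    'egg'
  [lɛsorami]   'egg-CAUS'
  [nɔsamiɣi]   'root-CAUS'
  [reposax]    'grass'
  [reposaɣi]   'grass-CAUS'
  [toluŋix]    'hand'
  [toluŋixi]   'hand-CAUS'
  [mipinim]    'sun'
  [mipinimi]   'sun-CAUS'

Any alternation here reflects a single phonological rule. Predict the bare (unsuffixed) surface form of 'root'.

'grass' shows [x] ~ [ɣ] at the end of the stem ([reposax] vs [reposaɣi]).
The stem 'hand' ([toluŋix], [toluŋixi]) shows [x] unchanged in both environments, so [x] cannot be basic with [ɣ] derived before the CAUS suffix.
The underlying segment must be /ɣ/; voiced obstruents become voiceless word-finally, yielding [x] there.
The one attested form of 'root', [nɔsamiɣi], shows underlying /nɔsamiɣ/. Applying the same rule word-finally gives [nɔsamix].

[nɔsamix]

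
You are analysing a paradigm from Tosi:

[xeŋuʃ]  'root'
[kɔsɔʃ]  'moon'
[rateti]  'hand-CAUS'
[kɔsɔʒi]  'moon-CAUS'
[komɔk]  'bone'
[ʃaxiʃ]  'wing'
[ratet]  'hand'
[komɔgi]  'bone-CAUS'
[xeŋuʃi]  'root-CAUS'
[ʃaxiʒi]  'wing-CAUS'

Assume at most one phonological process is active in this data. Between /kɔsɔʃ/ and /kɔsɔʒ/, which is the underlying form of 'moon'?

/kɔsɔʒ/

The root 'moon' surfaces as [kɔsɔʒi] and [kɔsɔʃ], with a stem-final [ʒ] ~ [ʃ] alternation.
The stem 'root' ([xeŋuʃi], [xeŋuʃ]) shows [ʃ] unchanged in both environments, so [ʃ] cannot be basic with [ʒ] derived before the CAUS suffix.
So /ʒ/ is underlying, and a rule of word-final obstruent devoicing — voiced obstruents become voiceless word-finally — gives [ʃ].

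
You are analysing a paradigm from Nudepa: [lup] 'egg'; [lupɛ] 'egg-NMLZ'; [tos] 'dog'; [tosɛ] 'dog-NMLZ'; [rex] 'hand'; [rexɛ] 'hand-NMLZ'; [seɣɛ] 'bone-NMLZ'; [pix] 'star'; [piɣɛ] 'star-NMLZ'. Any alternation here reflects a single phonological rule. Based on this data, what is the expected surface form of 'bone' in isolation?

In [pix] and [piɣɛ] the final segment of 'star' alternates: [x] ~ [ɣ].
If /x/ were underlying and a rule turned it into [ɣ] before the NMLZ suffix, 'hand' would also alternate; but it has [x] in both [rex] and [rexɛ].
Therefore /ɣ/ is basic and [x] is derived by word-final obstruent devoicing (voiced obstruents become voiceless word-finally).
From [seɣɛ] the stem 'bone' is /seɣ/; word-finally this yields [sex].

[sex]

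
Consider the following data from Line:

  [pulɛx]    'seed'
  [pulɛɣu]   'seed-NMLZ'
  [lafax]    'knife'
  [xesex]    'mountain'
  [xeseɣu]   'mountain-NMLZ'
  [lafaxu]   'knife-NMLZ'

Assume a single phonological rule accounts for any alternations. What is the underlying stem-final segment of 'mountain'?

In [xesex] and [xeseɣu] the final segment of 'mountain' alternates: [x] ~ [ɣ].
The stem 'knife' ([lafax], [lafaxu]) shows [x] unchanged in both environments, so [x] cannot be basic with [ɣ] derived before the NMLZ suffix.
So /ɣ/ is underlying, and a rule of word-final obstruent devoicing — voiced obstruents become voiceless word-finally — gives [x].

/ɣ/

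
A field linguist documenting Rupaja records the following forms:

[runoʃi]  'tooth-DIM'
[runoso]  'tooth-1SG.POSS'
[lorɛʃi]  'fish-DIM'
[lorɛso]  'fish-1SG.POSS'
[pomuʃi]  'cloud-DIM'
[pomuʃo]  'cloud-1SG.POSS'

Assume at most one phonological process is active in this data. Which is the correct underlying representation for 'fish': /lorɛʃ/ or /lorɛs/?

/lorɛs/

The root 'fish' surfaces as [lorɛʃi] and [lorɛso], with a stem-final [ʃ] ~ [s] alternation.
Compare 'cloud', with invariant [ʃ] in [pomuʃi] and [pomuʃo]: an analysis with underlying /ʃ/ and a rule producing [s] before the 1SG.POSS suffix would wrongly predict alternation here too.
The alternation reflects palatalization before a front vowel: /s/ becomes palato-alveolar [ʃ] before a front vowel. /s/ is underlying.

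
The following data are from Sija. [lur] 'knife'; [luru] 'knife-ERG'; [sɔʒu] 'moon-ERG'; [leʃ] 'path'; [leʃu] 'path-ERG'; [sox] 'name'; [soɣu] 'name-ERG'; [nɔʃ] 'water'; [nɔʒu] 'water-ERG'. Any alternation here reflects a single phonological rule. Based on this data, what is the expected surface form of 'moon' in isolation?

The root 'water' surfaces as [nɔʃ] and [nɔʒu], with a stem-final [ʃ] ~ [ʒ] alternation.
If /ʃ/ were underlying and a rule turned it into [ʒ] before the ERG suffix, 'path' would also alternate; but it has [ʃ] in both [leʃ] and [leʃu].
The alternation reflects word-final obstruent devoicing: voiced obstruents become voiceless word-finally. /ʒ/ is underlying.
The one attested form of 'moon', [sɔʒu], shows underlying /sɔʒ/. Applying the same rule word-finally gives [sɔʃ].

[sɔʃ]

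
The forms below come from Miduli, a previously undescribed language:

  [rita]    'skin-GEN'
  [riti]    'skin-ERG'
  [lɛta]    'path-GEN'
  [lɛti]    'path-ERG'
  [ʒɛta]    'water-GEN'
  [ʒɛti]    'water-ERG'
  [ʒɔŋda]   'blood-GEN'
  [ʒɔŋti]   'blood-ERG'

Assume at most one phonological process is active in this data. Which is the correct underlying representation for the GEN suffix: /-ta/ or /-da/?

/-da/

The GEN suffix surfaces as [-da] and [-ta], depending on the final segment of the stem.
By contrast the ERG suffix keeps its initial [t] throughout — that segment must be underlying.
So the underlying form is /-da/, and voiced stops become voiceless after a vowel.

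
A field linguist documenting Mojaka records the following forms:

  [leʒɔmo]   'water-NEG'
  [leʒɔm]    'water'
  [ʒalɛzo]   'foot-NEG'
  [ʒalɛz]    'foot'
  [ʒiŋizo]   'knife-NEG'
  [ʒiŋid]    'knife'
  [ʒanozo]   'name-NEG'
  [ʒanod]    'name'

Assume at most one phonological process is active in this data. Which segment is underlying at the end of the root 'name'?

/d/

The root 'name' surfaces as [ʒanozo] and [ʒanod], with a stem-final [z] ~ [d] alternation.
The stem 'foot' ([ʒalɛzo], [ʒalɛz]) shows [z] unchanged in both environments, so [z] cannot be basic with [d] derived in isolation.
The alternation reflects intervocalic spirantization: voiced stops become fricatives between vowels. /d/ is underlying.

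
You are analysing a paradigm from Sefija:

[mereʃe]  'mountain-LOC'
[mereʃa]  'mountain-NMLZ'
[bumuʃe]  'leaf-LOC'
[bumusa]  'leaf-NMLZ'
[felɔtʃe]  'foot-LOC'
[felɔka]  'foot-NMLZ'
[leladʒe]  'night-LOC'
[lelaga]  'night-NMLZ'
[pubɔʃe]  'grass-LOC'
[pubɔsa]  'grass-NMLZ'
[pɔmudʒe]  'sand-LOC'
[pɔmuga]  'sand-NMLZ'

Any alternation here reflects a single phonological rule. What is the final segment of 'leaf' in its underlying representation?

'leaf' shows [ʃ] ~ [s] at the end of the stem ([bumuʃe] vs [bumusa]).
If /ʃ/ were underlying and a rule turned it into [s] before the NMLZ suffix, 'mountain' would also alternate; but it has [ʃ] in both [mereʃe] and [mereʃa].
So /s/ is underlying, and a rule of palatalization before a front vowel — /k/, /g/ and /s/ become palato-alveolar [tʃ], [dʒ] and [ʃ] before a front vowel — gives [ʃ].

/s/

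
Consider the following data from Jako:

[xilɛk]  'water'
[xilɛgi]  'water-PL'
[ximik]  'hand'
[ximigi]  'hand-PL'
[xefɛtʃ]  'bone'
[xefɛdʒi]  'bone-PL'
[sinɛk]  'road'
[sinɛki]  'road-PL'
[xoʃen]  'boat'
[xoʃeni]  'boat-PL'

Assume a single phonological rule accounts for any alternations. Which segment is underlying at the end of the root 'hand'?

The stem for 'hand' ends in [k] in [ximik] but [g] in [ximigi].
If /k/ were underlying and a rule turned it into [g] before the PL suffix, 'road' would also alternate; but it has [k] in both [sinɛk] and [sinɛki].
The alternation reflects word-final obstruent devoicing: voiced obstruents become voiceless word-finally. /g/ is underlying.

/g/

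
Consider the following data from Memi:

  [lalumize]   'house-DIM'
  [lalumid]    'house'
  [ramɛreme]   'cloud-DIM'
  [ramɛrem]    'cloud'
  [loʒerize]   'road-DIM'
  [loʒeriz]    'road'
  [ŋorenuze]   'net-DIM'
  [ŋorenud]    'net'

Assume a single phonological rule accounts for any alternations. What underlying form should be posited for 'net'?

/ŋorenud/

The root 'net' surfaces as [ŋorenuze] and [ŋorenud], with a stem-final [z] ~ [d] alternation.
The stem 'road' ([loʒerize], [loʒeriz]) shows [z] unchanged in both environments, so [z] cannot be basic with [d] derived in isolation.
The underlying segment must be /d/; voiced stops become fricatives between vowels, yielding [z] there.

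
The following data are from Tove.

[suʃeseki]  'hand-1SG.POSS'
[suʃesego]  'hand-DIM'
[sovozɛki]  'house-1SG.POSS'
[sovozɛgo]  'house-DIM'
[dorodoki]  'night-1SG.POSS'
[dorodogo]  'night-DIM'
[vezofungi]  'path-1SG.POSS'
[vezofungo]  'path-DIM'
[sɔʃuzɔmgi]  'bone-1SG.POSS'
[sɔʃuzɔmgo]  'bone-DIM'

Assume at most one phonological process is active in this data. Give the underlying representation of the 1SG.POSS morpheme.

The 1SG.POSS morpheme has two allomorphs, [-gi] and [-ki].
The DIM suffix, which begins with [g], is invariant after every stem; so [g] is not altered by any rule here.
So the underlying form is /-ki/, and voiceless stops become voiced after a nasal.

/-ki/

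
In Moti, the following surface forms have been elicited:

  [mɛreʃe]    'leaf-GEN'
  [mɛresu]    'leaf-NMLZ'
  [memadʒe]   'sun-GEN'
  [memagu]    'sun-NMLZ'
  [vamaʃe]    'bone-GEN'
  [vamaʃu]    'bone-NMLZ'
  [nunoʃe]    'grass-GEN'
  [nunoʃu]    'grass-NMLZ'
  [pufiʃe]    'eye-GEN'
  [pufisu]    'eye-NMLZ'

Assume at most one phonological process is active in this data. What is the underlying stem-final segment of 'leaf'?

In [mɛreʃe] and [mɛresu] the final segment of 'leaf' alternates: [ʃ] ~ [s].
Compare 'bone', with invariant [ʃ] in [vamaʃe] and [vamaʃu]: an analysis with underlying /ʃ/ and a rule producing [s] before the NMLZ suffix would wrongly predict alternation here too.
The alternation reflects palatalization before a front vowel: /g/ and /s/ become palato-alveolar [dʒ] and [ʃ] before a front vowel. /s/ is underlying.

/s/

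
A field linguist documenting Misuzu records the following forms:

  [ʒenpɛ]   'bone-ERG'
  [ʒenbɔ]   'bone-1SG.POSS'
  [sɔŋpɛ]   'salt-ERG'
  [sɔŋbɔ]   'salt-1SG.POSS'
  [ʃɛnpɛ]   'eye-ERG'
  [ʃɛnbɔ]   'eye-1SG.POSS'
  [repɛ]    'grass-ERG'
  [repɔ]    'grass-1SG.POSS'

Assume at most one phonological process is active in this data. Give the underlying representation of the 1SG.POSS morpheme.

/-bɔ/

The 1SG.POSS suffix surfaces as [-bɔ] and [-pɔ], depending on the final segment of the stem.
The ERG suffix, which begins with [p], is invariant after every stem; so [p] is not altered by any rule here.
The 1SG.POSS suffix is therefore /-bɔ/ underlyingly, with post-vocalic devoicing: voiced stops become voiceless after a vowel.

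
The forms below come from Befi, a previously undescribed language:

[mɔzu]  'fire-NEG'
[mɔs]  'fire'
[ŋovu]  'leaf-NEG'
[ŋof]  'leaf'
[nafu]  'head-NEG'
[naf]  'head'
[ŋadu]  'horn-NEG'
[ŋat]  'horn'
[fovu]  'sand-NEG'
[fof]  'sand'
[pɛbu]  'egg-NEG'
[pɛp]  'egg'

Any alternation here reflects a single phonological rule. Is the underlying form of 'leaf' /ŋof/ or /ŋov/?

The stem for 'leaf' ends in [v] in [ŋovu] but [f] in [ŋof].
The stem 'head' ([nafu], [naf]) shows [f] unchanged in both environments, so [f] cannot be basic with [v] derived before the NEG suffix.
So /v/ is underlying, and a rule of word-final obstruent devoicing — voiced obstruents become voiceless word-finally — gives [f].

/ŋov/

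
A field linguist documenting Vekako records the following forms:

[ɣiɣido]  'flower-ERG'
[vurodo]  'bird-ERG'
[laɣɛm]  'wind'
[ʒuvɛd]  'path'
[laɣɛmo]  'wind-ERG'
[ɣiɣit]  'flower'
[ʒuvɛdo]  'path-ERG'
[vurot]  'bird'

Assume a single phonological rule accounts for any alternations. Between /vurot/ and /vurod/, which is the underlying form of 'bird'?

The stem for 'bird' ends in [t] in [vurot] but [d] in [vurodo].
But 'path' keeps [d] in both environments ([ʒuvɛd], [ʒuvɛdo]), so there is no rule changing /d/ to [t] in isolation.
The alternation reflects intervocalic voicing: voiceless stops become voiced between vowels. /t/ is underlying.

/vurot/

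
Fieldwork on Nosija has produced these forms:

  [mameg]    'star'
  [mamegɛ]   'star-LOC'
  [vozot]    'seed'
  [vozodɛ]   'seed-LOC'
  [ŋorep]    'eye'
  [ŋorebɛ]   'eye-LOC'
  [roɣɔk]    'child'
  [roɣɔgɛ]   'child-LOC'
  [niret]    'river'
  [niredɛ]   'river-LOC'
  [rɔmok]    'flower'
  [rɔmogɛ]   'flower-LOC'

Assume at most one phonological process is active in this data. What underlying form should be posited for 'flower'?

/rɔmok/

'flower' shows [k] ~ [g] at the end of the stem ([rɔmok] vs [rɔmogɛ]).
But 'star' keeps [g] in both environments ([mameg], [mamegɛ]), so there is no rule changing /g/ to [k] in isolation.
Therefore /k/ is basic and [g] is derived by intervocalic voicing (voiceless stops become voiced between vowels).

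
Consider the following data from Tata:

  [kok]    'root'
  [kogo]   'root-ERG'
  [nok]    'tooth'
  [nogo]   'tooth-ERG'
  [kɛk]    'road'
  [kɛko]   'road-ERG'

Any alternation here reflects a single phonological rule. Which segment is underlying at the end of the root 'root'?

/g/

'root' shows [k] ~ [g] at the end of the stem ([kok] vs [kogo]).
Compare 'road', with invariant [k] in [kɛk] and [kɛko]: an analysis with underlying /k/ and a rule producing [g] before the ERG suffix would wrongly predict alternation here too.
Therefore /g/ is basic and [k] is derived by word-final obstruent devoicing (voiced obstruents become voiceless word-finally).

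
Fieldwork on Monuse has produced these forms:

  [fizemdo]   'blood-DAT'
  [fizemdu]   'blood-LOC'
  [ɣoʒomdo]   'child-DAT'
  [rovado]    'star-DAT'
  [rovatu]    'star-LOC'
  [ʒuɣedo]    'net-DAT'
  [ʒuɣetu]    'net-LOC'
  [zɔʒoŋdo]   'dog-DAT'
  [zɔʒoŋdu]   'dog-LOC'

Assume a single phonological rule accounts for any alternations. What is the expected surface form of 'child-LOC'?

The LOC suffix surfaces as [-du] and [-tu], depending on the final segment of the stem.
The DAT suffix, which begins with [d], is invariant after every stem; so [d] is not altered by any rule here.
The LOC suffix is therefore /-tu/ underlyingly, with post-nasal voicing: voiceless stops become voiced after a nasal.
After 'child', which ends in a nasal, the suffix surfaces as [-du], giving [ɣoʒomdu].

[ɣoʒomdu]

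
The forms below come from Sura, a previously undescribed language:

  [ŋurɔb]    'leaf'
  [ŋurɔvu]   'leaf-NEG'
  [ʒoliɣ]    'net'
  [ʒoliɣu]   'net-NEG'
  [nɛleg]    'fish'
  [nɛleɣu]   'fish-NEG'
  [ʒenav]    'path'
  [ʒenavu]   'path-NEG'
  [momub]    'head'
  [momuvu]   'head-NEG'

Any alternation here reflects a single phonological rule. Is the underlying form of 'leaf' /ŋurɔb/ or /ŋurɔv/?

'leaf' shows [b] ~ [v] at the end of the stem ([ŋurɔb] vs [ŋurɔvu]).
But 'path' keeps [v] in both environments ([ʒenav], [ʒenavu]), so there is no rule changing /v/ to [b] in isolation.
The underlying segment must be /b/; voiced stops become fricatives between vowels, yielding [v] there.

/ŋurɔb/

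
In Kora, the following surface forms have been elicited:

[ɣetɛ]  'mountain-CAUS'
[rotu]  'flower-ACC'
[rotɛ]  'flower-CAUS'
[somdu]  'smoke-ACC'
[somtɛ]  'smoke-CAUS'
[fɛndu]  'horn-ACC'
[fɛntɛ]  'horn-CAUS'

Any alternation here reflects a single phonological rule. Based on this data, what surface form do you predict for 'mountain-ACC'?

[ɣetu]

The ACC suffix surfaces as [-du] and [-tu], depending on the final segment of the stem.
By contrast the CAUS suffix keeps its initial [t] throughout — that segment must be underlying.
The ACC suffix is therefore /-du/ underlyingly, with post-vocalic devoicing: voiced stops become voiceless after a vowel.
After 'mountain', which ends in a vowel, the suffix surfaces as [-tu], giving [ɣetu].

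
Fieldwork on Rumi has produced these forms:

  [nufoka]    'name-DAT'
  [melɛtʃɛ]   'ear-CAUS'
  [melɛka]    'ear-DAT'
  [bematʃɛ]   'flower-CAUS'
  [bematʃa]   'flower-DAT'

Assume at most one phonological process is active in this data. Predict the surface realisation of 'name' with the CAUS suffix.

[nufotʃɛ]

The root 'ear' surfaces as [melɛtʃɛ] and [melɛka], with a stem-final [tʃ] ~ [k] alternation.
Compare 'flower', with invariant [tʃ] in [bematʃɛ] and [bematʃa]: an analysis with underlying /tʃ/ and a rule producing [k] before the DAT suffix would wrongly predict alternation here too.
The alternation reflects palatalization before a front vowel: /k/ becomes palato-alveolar [tʃ] before a front vowel. /k/ is underlying.
The one attested form of 'name', [nufoka], shows underlying /nufok/. Applying the same rule before a front vowel gives [nufotʃɛ].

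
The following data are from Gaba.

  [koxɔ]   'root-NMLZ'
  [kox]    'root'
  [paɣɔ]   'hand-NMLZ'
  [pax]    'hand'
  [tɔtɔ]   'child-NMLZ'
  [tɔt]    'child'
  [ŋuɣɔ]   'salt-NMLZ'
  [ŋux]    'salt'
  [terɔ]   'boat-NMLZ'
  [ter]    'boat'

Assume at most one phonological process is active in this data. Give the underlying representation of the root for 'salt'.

/ŋuɣ/

In [ŋuɣɔ] and [ŋux] the final segment of 'salt' alternates: [ɣ] ~ [x].
The stem 'root' ([koxɔ], [kox]) shows [x] unchanged in both environments, so [x] cannot be basic with [ɣ] derived before the NMLZ suffix.
So /ɣ/ is underlying, and a rule of word-final obstruent devoicing — voiced obstruents become voiceless word-finally — gives [x].
So 'salt' = /ŋuɣ/.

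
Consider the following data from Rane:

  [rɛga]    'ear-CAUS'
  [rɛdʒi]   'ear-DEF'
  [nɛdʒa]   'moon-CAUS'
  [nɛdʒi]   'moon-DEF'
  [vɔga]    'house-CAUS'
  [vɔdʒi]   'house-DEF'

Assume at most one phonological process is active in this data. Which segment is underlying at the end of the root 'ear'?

/g/

'ear' shows [g] ~ [dʒ] at the end of the stem ([rɛga] vs [rɛdʒi]).
The stem 'moon' ([nɛdʒa], [nɛdʒi]) shows [dʒ] unchanged in both environments, so [dʒ] cannot be basic with [g] derived before the CAUS suffix.
The underlying segment must be /g/; /g/ becomes palato-alveolar [dʒ] before a front vowel, yielding [dʒ] there.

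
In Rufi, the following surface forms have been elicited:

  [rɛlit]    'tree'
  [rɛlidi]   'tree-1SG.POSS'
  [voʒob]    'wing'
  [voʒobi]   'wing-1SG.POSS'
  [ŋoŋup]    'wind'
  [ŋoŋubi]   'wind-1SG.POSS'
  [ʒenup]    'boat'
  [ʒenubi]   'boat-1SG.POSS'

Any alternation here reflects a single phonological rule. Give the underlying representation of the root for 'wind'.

/ŋoŋup/

The stem for 'wind' ends in [p] in [ŋoŋup] but [b] in [ŋoŋubi].
Compare 'wing', with invariant [b] in [voʒob] and [voʒobi]: an analysis with underlying /b/ and a rule producing [p] in isolation would wrongly predict alternation here too.
So /p/ is underlying, and a rule of intervocalic voicing — voiceless stops become voiced between vowels — gives [b].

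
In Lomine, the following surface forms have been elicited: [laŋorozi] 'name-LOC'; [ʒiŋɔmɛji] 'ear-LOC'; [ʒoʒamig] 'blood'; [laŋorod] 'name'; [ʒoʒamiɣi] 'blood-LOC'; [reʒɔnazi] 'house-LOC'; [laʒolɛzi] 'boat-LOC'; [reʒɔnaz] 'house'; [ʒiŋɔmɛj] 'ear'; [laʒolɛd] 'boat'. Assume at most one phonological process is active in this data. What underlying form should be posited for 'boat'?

/laʒolɛd/

The root 'boat' surfaces as [laʒolɛzi] and [laʒolɛd], with a stem-final [z] ~ [d] alternation.
But 'house' keeps [z] in both environments ([reʒɔnazi], [reʒɔnaz]), so there is no rule changing /z/ to [d] in isolation.
Therefore /d/ is basic and [z] is derived by intervocalic spirantization (voiced stops become fricatives between vowels).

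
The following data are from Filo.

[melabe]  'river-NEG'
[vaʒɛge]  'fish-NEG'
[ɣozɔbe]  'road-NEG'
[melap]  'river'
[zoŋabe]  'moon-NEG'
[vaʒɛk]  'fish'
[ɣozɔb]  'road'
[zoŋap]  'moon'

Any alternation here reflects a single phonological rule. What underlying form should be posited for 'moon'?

/zoŋap/

The root 'moon' surfaces as [zoŋap] and [zoŋabe], with a stem-final [p] ~ [b] alternation.
If /b/ were underlying and a rule turned it into [p] in isolation, 'road' would also alternate; but it has [b] in both [ɣozɔb] and [ɣozɔbe].
Therefore /p/ is basic and [b] is derived by intervocalic voicing (voiceless stops become voiced between vowels).
Hence 'moon' is /zoŋap/ underlyingly.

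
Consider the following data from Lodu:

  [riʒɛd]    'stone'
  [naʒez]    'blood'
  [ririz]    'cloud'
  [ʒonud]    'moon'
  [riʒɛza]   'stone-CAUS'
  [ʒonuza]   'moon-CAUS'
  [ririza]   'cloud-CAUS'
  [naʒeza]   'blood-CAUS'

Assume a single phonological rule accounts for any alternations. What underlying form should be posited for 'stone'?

/riʒɛd/

'stone' shows [d] ~ [z] at the end of the stem ([riʒɛd] vs [riʒɛza]).
The stem 'blood' ([naʒez], [naʒeza]) shows [z] unchanged in both environments, so [z] cannot be basic with [d] derived in isolation.
So /d/ is underlying, and a rule of intervocalic spirantization — voiced stops become fricatives between vowels — gives [z].
So 'stone' = /riʒɛd/.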